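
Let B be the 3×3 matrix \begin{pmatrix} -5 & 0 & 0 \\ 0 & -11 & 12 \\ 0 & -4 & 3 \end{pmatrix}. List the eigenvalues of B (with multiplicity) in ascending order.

Characteristic polynomial: p(λ) = λ^3 + 13λ^2 + 55λ + 75 = (λ + 3)(λ + 5)^2.
Roots (with multiplicity): -5, -5, -3.

-5, -5, -3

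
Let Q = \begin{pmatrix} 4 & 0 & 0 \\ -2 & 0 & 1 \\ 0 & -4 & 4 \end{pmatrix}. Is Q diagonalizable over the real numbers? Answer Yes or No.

No

Characteristic polynomial: p(t) = t^3 - 8t^2 + 20t - 16 = (t - 4)(t - 2)^2.
t = 2 has algebraic multiplicity 2; rank(Q − 2I) = 2, so geometric multiplicity = 1.
Geometric multiplicity < algebraic multiplicity, so Q is not diagonalizable.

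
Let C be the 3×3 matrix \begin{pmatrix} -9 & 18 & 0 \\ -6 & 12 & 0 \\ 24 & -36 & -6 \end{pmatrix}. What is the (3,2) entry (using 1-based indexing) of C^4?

7776

Characteristic polynomial: t^3 + 3t^2 - 18t = t(t - 3)(t + 6), so the eigenvalues are -6, 0, 3.
t=3: eigenvector (-3, -2, 0).
t=0: eigenvector (2, 1, 2).
t=-6: eigenvector (0, 0, 1).
P = [[-3, 2, 0], [-2, 1, 0], [0, 2, 1]], D = diag(3, 0, -6), P⁻¹ = [[1, -2, 0], [2, -3, 0], [-4, 6, 1]].
C⁴ = P·diag(81, 0, 1296)·P⁻¹ = [[-243, 486, 0], [-162, 324, 0], [-5184, 7776, 1296]].
The requested entry is 7776.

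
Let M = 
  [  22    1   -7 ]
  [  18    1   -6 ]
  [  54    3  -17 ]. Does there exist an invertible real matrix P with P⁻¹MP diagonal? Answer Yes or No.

No

Characteristic polynomial: p(λ) = λ^3 - 6λ^2 + 9λ - 4 = (λ - 4)(λ - 1)^2.
λ = 1 has algebraic multiplicity 2; rank(M − 1I) = 2, so geometric multiplicity = 1.
Geometric multiplicity < algebraic multiplicity, so M is not diagonalizable.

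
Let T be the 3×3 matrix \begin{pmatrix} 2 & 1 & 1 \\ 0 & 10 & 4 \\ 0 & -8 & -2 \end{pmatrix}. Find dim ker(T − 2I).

1

T − 2I = [[0, 1, 1], [0, 8, 4], [0, -8, -4]].
This matrix has rank 2, so its null space has dimension 3 − 2 = 1.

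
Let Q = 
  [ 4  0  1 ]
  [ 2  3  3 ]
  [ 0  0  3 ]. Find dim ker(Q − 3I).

1

Q − 3I = [[1, 0, 1], [2, 0, 3], [0, 0, 0]].
This matrix has rank 2, so its null space has dimension 3 − 2 = 1.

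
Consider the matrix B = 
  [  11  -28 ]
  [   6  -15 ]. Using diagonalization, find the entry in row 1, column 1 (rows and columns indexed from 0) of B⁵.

-1695

Characteristic polynomial: λ^2 + 4λ + 3 = (λ + 1)(λ + 3), so the eigenvalues are -3, -1.
λ=-1: eigenvector (7, 3).
λ=-3: eigenvector (2, 1).
P = [[7, 2], [3, 1]], D = diag(-1, -3), P⁻¹ = [[1, -2], [-3, 7]].
B⁵ = P·diag(-1, -243)·P⁻¹ = [[1451, -3388], [726, -1695]].
The requested entry is -1695.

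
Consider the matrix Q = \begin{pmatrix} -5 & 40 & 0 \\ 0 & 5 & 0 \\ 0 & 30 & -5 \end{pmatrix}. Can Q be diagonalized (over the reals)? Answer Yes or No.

Yes

Characteristic polynomial: p(s) = s^3 + 5s^2 - 25s - 125 = (s - 5)(s + 5)^2.
s = -5 has algebraic multiplicity 2; rank(Q + 5I) = 1, so geometric multiplicity = 2.
Every eigenvalue has geometric = algebraic multiplicity, so Q is diagonalizable.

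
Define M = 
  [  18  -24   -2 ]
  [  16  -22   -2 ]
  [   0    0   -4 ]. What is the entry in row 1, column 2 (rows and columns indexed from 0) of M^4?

1040

Characteristic polynomial: s^3 + 8s^2 + 4s - 48 = (s - 2)(s + 4)(s + 6), so the eigenvalues are -6, -4, 2.
s=2: eigenvector (3, 2, 0).
s=-6: eigenvector (1, 1, 0).
s=-4: eigenvector (-1, -1, 1).
P = [[3, 1, -1], [2, 1, -1], [0, 0, 1]], D = diag(2, -6, -4), P⁻¹ = [[1, -1, 0], [-2, 3, 1], [0, 0, 1]].
M⁴ = P·diag(16, 1296, 256)·P⁻¹ = [[-2544, 3840, 1040], [-2560, 3856, 1040], [0, 0, 256]].
The requested entry is 1040.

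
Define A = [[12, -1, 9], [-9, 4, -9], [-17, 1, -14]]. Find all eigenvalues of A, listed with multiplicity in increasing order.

-5, 3, 4

Characteristic polynomial: p(μ) = μ^3 - 2μ^2 - 23μ + 60 = (μ - 4)(μ - 3)(μ + 5).
Roots (with multiplicity): -5, 3, 4.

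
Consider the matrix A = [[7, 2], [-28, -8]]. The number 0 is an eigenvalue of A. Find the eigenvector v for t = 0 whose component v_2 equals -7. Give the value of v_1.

A = [[7, 2], [-28, -8]].
Solving (A)v = 0 gives the eigenspace spanned by (2, -7).
With v_2 = -7, v = (2, -7), so v_1 = 2.

2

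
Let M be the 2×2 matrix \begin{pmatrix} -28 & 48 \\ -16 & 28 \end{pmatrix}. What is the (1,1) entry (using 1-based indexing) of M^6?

4096

Characteristic polynomial: t^2 - 16 = (t - 4)(t + 4), so the eigenvalues are -4, 4.
t=4: eigenvector (-3, -2).
t=-4: eigenvector (2, 1).
P = [[-3, 2], [-2, 1]], D = diag(4, -4), P⁻¹ = [[1, -2], [2, -3]].
M⁶ = P·diag(4096, 4096)·P⁻¹ = [[4096, 0], [0, 4096]].
The requested entry is 4096.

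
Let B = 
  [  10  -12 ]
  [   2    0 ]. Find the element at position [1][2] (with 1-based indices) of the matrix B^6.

Characteristic polynomial: s^2 - 10s + 24 = (s - 6)(s - 4), so the eigenvalues are 4, 6.
s=4: eigenvector (-2, -1).
s=6: eigenvector (3, 1).
P = [[-2, 3], [-1, 1]], D = diag(4, 6), P⁻¹ = [[1, -3], [1, -2]].
B⁶ = P·diag(4096, 46656)·P⁻¹ = [[131776, -255360], [42560, -81024]].
The requested entry is -255360.

-255360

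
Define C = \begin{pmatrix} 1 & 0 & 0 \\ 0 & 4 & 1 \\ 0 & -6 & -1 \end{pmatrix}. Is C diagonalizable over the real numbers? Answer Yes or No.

Yes

Characteristic polynomial: p(t) = t^3 - 4t^2 + 5t - 2 = (t - 2)(t - 1)^2.
t = 1 has algebraic multiplicity 2; rank(C − 1I) = 1, so geometric multiplicity = 2.
Every eigenvalue has geometric = algebraic multiplicity, so C is diagonalizable.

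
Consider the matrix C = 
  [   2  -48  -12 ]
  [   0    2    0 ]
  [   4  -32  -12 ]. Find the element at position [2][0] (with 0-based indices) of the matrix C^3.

Characteristic polynomial: t^3 + 8t^2 + 4t - 48 = (t - 2)(t + 4)(t + 6), so the eigenvalues are -6, -4, 2.
t=-4: eigenvector (2, 0, 1).
t=2: eigenvector (-6, 1, -4).
t=-6: eigenvector (-3, 0, -2).
P = [[2, -6, -3], [0, 1, 0], [1, -4, -2]], D = diag(-4, 2, -6), P⁻¹ = [[2, 0, -3], [0, 1, 0], [1, -2, -2]].
C³ = P·diag(-64, 8, -216)·P⁻¹ = [[392, -1344, -912], [0, 8, 0], [304, -896, -672]].
The requested entry is 304.

304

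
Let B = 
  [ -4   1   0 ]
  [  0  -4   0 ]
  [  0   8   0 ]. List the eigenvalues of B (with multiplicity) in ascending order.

Characteristic polynomial: p(λ) = λ^3 + 8λ^2 + 16λ = λ(λ + 4)^2.
Roots (with multiplicity): -4, -4, 0.

-4, -4, 0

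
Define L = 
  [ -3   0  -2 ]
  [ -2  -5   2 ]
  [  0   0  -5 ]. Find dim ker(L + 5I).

2

L + 5I = [[2, 0, -2], [-2, 0, 2], [0, 0, 0]].
This matrix has rank 1, so its null space has dimension 3 − 1 = 2.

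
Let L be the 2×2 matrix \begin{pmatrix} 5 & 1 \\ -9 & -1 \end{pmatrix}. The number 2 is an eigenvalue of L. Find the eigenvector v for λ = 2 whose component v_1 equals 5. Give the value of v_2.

L − 2I = [[3, 1], [-9, -3]].
Solving (L − 2I)v = 0 gives the eigenspace spanned by (5, -15).
With v_1 = 5, v = (5, -15), so v_2 = -15.

-15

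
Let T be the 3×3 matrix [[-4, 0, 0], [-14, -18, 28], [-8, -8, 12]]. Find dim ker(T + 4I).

T + 4I = [[0, 0, 0], [-14, -14, 28], [-8, -8, 16]].
This matrix has rank 1, so its null space has dimension 3 − 1 = 2.

2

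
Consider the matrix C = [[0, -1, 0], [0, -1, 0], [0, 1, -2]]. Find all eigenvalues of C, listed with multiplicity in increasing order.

Characteristic polynomial: p(r) = r^3 + 3r^2 + 2r = r(r + 1)(r + 2).
Roots (with multiplicity): -2, -1, 0.

-2, -1, 0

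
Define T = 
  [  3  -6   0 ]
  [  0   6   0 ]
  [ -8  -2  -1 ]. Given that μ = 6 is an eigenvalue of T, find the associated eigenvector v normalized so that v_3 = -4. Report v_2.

T − 6I = [[-3, -6, 0], [0, 0, 0], [-8, -2, -7]].
Solving (T − 6I)v = 0 gives the eigenspace spanned by (4, -2, -4).
With v_3 = -4, v = (4, -2, -4), so v_2 = -2.

-2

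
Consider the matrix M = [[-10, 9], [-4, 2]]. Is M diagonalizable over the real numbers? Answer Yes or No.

No

Characteristic polynomial: p(t) = t^2 + 8t + 16 = (t + 4)^2.
t = -4 has algebraic multiplicity 2; rank(M + 4I) = 1, so geometric multiplicity = 1.
Geometric multiplicity < algebraic multiplicity, so M is not diagonalizable.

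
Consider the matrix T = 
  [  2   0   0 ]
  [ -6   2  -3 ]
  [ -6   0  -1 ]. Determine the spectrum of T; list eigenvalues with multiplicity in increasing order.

Characteristic polynomial: p(r) = r^3 - 3r^2 + 4 = (r - 2)^2(r + 1).
Roots (with multiplicity): -1, 2, 2.

-1, 2, 2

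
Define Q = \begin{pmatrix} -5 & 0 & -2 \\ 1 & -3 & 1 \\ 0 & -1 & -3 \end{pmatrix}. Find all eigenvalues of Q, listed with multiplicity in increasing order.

Characteristic polynomial: p(μ) = μ^3 + 11μ^2 + 40μ + 48 = (μ + 3)(μ + 4)^2.
Roots (with multiplicity): -4, -4, -3.

-4, -4, -3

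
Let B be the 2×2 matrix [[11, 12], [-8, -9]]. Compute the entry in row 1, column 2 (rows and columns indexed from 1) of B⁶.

Characteristic polynomial: s^2 - 2s - 3 = (s - 3)(s + 1), so the eigenvalues are -1, 3.
s=3: eigenvector (3, -2).
s=-1: eigenvector (1, -1).
P = [[3, 1], [-2, -1]], D = diag(3, -1), P⁻¹ = [[1, 1], [-2, -3]].
B⁶ = P·diag(729, 1)·P⁻¹ = [[2185, 2184], [-1456, -1455]].
The requested entry is 2184.

2184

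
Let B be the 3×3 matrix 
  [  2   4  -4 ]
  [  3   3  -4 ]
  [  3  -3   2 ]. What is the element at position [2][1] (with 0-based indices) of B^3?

Characteristic polynomial: r^3 - 7r^2 + 4r + 12 = (r - 6)(r - 2)(r + 1), so the eigenvalues are -1, 2, 6.
r=6: eigenvector (1, 1, 0).
r=-1: eigenvector (0, 1, 1).
r=2: eigenvector (1, 1, 1).
P = [[1, 0, 1], [1, 1, 1], [0, 1, 1]], D = diag(6, -1, 2), P⁻¹ = [[0, 1, -1], [-1, 1, 0], [1, -1, 1]].
B³ = P·diag(216, -1, 8)·P⁻¹ = [[8, 208, -208], [9, 207, -208], [9, -9, 8]].
The requested entry is -9.

-9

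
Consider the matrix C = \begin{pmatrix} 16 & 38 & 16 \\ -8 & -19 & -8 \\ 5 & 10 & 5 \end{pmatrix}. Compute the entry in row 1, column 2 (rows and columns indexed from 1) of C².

46

Characteristic polynomial: s^3 - 2s^2 - 15s = s(s - 5)(s + 3), so the eigenvalues are -3, 0, 5.
s=5: eigenvector (2, -1, 1).
s=-3: eigenvector (-2, 1, 0).
s=0: eigenvector (1, 0, -1).
P = [[2, -2, 1], [-1, 1, 0], [1, 0, -1]], D = diag(5, -3, 0), P⁻¹ = [[1, 2, 1], [1, 3, 1], [1, 2, 0]].
C² = P·diag(25, 9, 0)·P⁻¹ = [[32, 46, 32], [-16, -23, -16], [25, 50, 25]].
The requested entry is 46.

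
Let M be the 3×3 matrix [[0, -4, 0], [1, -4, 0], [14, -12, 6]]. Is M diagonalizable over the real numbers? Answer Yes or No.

No

Characteristic polynomial: p(r) = r^3 - 2r^2 - 20r - 24 = (r - 6)(r + 2)^2.
r = -2 has algebraic multiplicity 2; rank(M + 2I) = 2, so geometric multiplicity = 1.
Geometric multiplicity < algebraic multiplicity, so M is not diagonalizable.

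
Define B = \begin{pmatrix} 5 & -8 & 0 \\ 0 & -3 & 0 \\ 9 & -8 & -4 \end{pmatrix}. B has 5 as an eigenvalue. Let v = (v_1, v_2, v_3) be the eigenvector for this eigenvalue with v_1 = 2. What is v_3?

B − 5I = [[0, -8, 0], [0, -8, 0], [9, -8, -9]].
Solving (B − 5I)v = 0 gives the eigenspace spanned by (2, 0, 2).
With v_1 = 2, v = (2, 0, 2), so v_3 = 2.

2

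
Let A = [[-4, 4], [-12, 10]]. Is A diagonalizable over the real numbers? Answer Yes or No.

Yes

Characteristic polynomial: p(t) = t^2 - 6t + 8 = (t - 4)(t - 2).
All 2 eigenvalues are distinct, so A is diagonalizable.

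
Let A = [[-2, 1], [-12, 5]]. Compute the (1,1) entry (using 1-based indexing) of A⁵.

-92

Characteristic polynomial: s^2 - 3s + 2 = (s - 2)(s - 1), so the eigenvalues are 1, 2.
s=2: eigenvector (1, 4).
s=1: eigenvector (1, 3).
P = [[1, 1], [4, 3]], D = diag(2, 1), P⁻¹ = [[-3, 1], [4, -1]].
A⁵ = P·diag(32, 1)·P⁻¹ = [[-92, 31], [-372, 125]].
The requested entry is -92.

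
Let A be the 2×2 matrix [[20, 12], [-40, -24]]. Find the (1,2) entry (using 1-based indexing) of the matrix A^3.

192

Characteristic polynomial: μ^2 + 4μ = μ(μ + 4), so the eigenvalues are -4, 0.
μ=-4: eigenvector (1, -2).
μ=0: eigenvector (3, -5).
P = [[1, 3], [-2, -5]], D = diag(-4, 0), P⁻¹ = [[-5, -3], [2, 1]].
A³ = P·diag(-64, 0)·P⁻¹ = [[320, 192], [-640, -384]].
The requested entry is 192.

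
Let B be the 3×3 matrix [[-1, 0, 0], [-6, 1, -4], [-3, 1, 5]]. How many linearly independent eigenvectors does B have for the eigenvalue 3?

1

B − 3I = [[-4, 0, 0], [-6, -2, -4], [-3, 1, 2]].
This matrix has rank 2, so its null space has dimension 3 − 2 = 1.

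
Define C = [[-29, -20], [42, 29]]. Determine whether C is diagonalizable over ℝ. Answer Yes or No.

Characteristic polynomial: p(λ) = λ^2 - 1 = (λ - 1)(λ + 1).
All 2 eigenvalues are distinct, so C is diagonalizable.

Yes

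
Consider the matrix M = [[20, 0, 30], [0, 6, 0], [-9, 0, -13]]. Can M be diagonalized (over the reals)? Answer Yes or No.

Characteristic polynomial: p(λ) = λ^3 - 13λ^2 + 52λ - 60 = (λ - 6)(λ - 5)(λ - 2).
All 3 eigenvalues are distinct, so M is diagonalizable.

Yes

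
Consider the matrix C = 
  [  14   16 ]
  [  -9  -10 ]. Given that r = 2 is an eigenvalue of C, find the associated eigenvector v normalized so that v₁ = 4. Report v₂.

-3

C − 2I = [[12, 16], [-9, -12]].
Solving (C − 2I)v = 0 gives the eigenspace spanned by (4, -3).
With v₁ = 4, v = (4, -3), so v₂ = -3.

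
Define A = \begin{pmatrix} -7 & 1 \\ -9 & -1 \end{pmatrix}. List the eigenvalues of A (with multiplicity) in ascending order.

Characteristic polynomial: p(t) = t^2 + 8t + 16 = (t + 4)^2.
Roots (with multiplicity): -4, -4.

-4, -4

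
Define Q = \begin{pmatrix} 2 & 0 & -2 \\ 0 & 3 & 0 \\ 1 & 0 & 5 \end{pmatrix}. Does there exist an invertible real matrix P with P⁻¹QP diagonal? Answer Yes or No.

Yes

Characteristic polynomial: p(λ) = λ^3 - 10λ^2 + 33λ - 36 = (λ - 4)(λ - 3)^2.
λ = 3 has algebraic multiplicity 2; rank(Q − 3I) = 1, so geometric multiplicity = 2.
Every eigenvalue has geometric = algebraic multiplicity, so Q is diagonalizable.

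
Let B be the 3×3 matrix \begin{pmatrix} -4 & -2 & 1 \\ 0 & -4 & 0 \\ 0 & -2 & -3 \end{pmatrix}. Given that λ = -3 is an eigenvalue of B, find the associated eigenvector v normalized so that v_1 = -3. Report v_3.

-3

B + 3I = [[-1, -2, 1], [0, -1, 0], [0, -2, 0]].
Solving (B + 3I)v = 0 gives the eigenspace spanned by (-3, 0, -3).
With v_1 = -3, v = (-3, 0, -3), so v_3 = -3.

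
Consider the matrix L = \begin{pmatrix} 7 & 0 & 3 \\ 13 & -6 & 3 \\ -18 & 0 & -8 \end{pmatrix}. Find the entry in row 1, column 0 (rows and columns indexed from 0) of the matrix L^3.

Characteristic polynomial: s^3 + 7s^2 + 4s - 12 = (s - 1)(s + 2)(s + 6), so the eigenvalues are -6, -2, 1.
s=-2: eigenvector (-1, -1, 3).
s=-6: eigenvector (0, 1, 0).
s=1: eigenvector (1, 1, -2).
P = [[-1, 0, 1], [-1, 1, 1], [3, 0, -2]], D = diag(-2, -6, 1), P⁻¹ = [[2, 0, 1], [-1, 1, 0], [3, 0, 1]].
L³ = P·diag(-8, -216, 1)·P⁻¹ = [[19, 0, 9], [235, -216, 9], [-54, 0, -26]].
The requested entry is 235.

235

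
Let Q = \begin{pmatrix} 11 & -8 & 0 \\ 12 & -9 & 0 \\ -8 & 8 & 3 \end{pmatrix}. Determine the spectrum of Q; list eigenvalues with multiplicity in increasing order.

Characteristic polynomial: p(r) = r^3 - 5r^2 + 3r + 9 = (r - 3)^2(r + 1).
Roots (with multiplicity): -1, 3, 3.

-1, 3, 3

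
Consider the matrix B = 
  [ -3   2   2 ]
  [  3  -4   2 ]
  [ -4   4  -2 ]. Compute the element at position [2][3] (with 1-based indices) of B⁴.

Characteristic polynomial: t^3 + 9t^2 + 20t + 12 = (t + 1)(t + 2)(t + 6), so the eigenvalues are -6, -2, -1.
t=-2: eigenvector (-2, -2, 1).
t=-1: eigenvector (1, 1, 0).
t=-6: eigenvector (0, -1, 1).
P = [[-2, 1, 0], [-2, 1, -1], [1, 0, 1]], D = diag(-2, -1, -6), P⁻¹ = [[-1, 1, 1], [-1, 2, 2], [1, -1, 0]].
B⁴ = P·diag(16, 1, 1296)·P⁻¹ = [[31, -30, -30], [-1265, 1266, -30], [1280, -1280, 16]].
The requested entry is -30.

-30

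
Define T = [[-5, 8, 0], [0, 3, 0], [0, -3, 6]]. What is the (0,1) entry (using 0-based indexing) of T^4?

-544

Characteristic polynomial: s^3 - 4s^2 - 27s + 90 = (s - 6)(s - 3)(s + 5), so the eigenvalues are -5, 3, 6.
s=-5: eigenvector (1, 0, 0).
s=3: eigenvector (1, 1, 1).
s=6: eigenvector (0, 0, 1).
P = [[1, 1, 0], [0, 1, 0], [0, 1, 1]], D = diag(-5, 3, 6), P⁻¹ = [[1, -1, 0], [0, 1, 0], [0, -1, 1]].
T⁴ = P·diag(625, 81, 1296)·P⁻¹ = [[625, -544, 0], [0, 81, 0], [0, -1215, 1296]].
The requested entry is -544.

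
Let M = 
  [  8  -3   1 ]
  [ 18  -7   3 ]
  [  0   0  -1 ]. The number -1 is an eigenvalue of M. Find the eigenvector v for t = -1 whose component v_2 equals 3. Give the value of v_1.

M + 1I = [[9, -3, 1], [18, -6, 3], [0, 0, 0]].
Solving (M + 1I)v = 0 gives the eigenspace spanned by (1, 3, 0).
With v_2 = 3, v = (1, 3, 0), so v_1 = 1.

1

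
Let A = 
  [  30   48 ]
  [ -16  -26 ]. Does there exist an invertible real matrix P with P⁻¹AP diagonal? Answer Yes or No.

Characteristic polynomial: p(μ) = μ^2 - 4μ - 12 = (μ - 6)(μ + 2).
All 2 eigenvalues are distinct, so A is diagonalizable.

Yes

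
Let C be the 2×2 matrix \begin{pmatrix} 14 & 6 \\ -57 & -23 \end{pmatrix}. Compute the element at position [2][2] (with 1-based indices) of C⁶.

Characteristic polynomial: t^2 + 9t + 20 = (t + 4)(t + 5), so the eigenvalues are -5, -4.
t=-5: eigenvector (-6, 19).
t=-4: eigenvector (1, -3).
P = [[-6, 1], [19, -3]], D = diag(-5, -4), P⁻¹ = [[3, 1], [19, 6]].
C⁶ = P·diag(15625, 4096)·P⁻¹ = [[-203426, -69174], [657153, 223147]].
The requested entry is 223147.

223147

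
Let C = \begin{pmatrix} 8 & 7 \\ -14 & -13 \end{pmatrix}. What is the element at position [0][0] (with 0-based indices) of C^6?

-46654

Characteristic polynomial: μ^2 + 5μ - 6 = (μ - 1)(μ + 6), so the eigenvalues are -6, 1.
μ=-6: eigenvector (-1, 2).
μ=1: eigenvector (-1, 1).
P = [[-1, -1], [2, 1]], D = diag(-6, 1), P⁻¹ = [[1, 1], [-2, -1]].
C⁶ = P·diag(46656, 1)·P⁻¹ = [[-46654, -46655], [93310, 93311]].
The requested entry is -46654.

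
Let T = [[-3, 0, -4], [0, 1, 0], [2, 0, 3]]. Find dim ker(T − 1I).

T − 1I = [[-4, 0, -4], [0, 0, 0], [2, 0, 2]].
This matrix has rank 1, so its null space has dimension 3 − 1 = 2.

2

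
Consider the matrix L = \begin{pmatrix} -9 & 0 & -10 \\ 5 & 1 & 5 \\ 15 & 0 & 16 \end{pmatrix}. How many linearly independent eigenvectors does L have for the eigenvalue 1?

L − 1I = [[-10, 0, -10], [5, 0, 5], [15, 0, 15]].
This matrix has rank 1, so its null space has dimension 3 − 1 = 2.

2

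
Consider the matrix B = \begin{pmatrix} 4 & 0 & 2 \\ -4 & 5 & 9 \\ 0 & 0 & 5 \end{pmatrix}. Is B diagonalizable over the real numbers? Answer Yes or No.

Characteristic polynomial: p(μ) = μ^3 - 14μ^2 + 65μ - 100 = (μ - 5)^2(μ - 4).
μ = 5 has algebraic multiplicity 2; rank(B − 5I) = 2, so geometric multiplicity = 1.
Geometric multiplicity < algebraic multiplicity, so B is not diagonalizable.

No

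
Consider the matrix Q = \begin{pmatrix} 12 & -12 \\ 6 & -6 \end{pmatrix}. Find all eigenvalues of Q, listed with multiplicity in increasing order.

Characteristic polynomial: p(λ) = λ^2 - 6λ = λ(λ - 6).
Roots (with multiplicity): 0, 6.

0, 6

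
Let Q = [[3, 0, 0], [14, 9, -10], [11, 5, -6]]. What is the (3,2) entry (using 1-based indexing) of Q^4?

Characteristic polynomial: s^3 - 6s^2 + 5s + 12 = (s - 4)(s - 3)(s + 1), so the eigenvalues are -1, 3, 4.
s=3: eigenvector (1, -4, -1).
s=-1: eigenvector (0, -1, -1).
s=4: eigenvector (0, 2, 1).
P = [[1, 0, 0], [-4, -1, 2], [-1, -1, 1]], D = diag(3, -1, 4), P⁻¹ = [[1, 0, 0], [2, 1, -2], [3, 1, -1]].
Q⁴ = P·diag(81, 1, 256)·P⁻¹ = [[81, 0, 0], [1210, 511, -510], [685, 255, -254]].
The requested entry is 255.

255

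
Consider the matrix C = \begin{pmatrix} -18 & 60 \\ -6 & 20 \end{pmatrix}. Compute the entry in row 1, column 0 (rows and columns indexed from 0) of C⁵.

-96

Characteristic polynomial: s^2 - 2s = s(s - 2), so the eigenvalues are 0, 2.
s=2: eigenvector (3, 1).
s=0: eigenvector (10, 3).
P = [[3, 10], [1, 3]], D = diag(2, 0), P⁻¹ = [[-3, 10], [1, -3]].
C⁵ = P·diag(32, 0)·P⁻¹ = [[-288, 960], [-96, 320]].
The requested entry is -96.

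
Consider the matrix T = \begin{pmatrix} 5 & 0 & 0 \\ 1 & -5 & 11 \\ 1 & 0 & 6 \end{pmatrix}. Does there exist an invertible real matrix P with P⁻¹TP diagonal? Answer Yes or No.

Yes

Characteristic polynomial: p(r) = r^3 - 6r^2 - 25r + 150 = (r - 6)(r - 5)(r + 5).
All 3 eigenvalues are distinct, so T is diagonalizable.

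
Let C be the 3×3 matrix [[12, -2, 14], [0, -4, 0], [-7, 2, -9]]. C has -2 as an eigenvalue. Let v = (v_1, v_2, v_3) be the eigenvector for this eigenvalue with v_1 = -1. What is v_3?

1

C + 2I = [[14, -2, 14], [0, -2, 0], [-7, 2, -7]].
Solving (C + 2I)v = 0 gives the eigenspace spanned by (-1, 0, 1).
With v_1 = -1, v = (-1, 0, 1), so v_3 = 1.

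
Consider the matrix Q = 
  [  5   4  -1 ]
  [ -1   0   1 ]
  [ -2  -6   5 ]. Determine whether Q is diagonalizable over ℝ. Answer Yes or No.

Characteristic polynomial: p(t) = t^3 - 10t^2 + 33t - 36 = (t - 4)(t - 3)^2.
t = 3 has algebraic multiplicity 2; rank(Q − 3I) = 2, so geometric multiplicity = 1.
Geometric multiplicity < algebraic multiplicity, so Q is not diagonalizable.

No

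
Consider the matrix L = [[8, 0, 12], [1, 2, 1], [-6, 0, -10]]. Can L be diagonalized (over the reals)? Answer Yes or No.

Characteristic polynomial: p(r) = r^3 - 12r + 16 = (r - 2)^2(r + 4).
r = 2 has algebraic multiplicity 2; rank(L − 2I) = 2, so geometric multiplicity = 1.
Geometric multiplicity < algebraic multiplicity, so L is not diagonalizable.

No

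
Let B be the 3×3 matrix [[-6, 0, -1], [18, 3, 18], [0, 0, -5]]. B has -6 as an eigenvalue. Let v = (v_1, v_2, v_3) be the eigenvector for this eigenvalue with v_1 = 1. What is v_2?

B + 6I = [[0, 0, -1], [18, 9, 18], [0, 0, 1]].
Solving (B + 6I)v = 0 gives the eigenspace spanned by (1, -2, 0).
With v_1 = 1, v = (1, -2, 0), so v_2 = -2.

-2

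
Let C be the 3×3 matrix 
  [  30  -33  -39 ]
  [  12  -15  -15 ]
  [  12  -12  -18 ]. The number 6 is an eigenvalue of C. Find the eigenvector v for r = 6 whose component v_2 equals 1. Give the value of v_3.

1

C − 6I = [[24, -33, -39], [12, -21, -15], [12, -12, -24]].
Solving (C − 6I)v = 0 gives the eigenspace spanned by (3, 1, 1).
With v_2 = 1, v = (3, 1, 1), so v_3 = 1.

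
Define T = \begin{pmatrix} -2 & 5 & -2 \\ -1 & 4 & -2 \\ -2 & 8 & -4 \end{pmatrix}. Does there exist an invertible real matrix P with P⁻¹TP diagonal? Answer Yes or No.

No

Characteristic polynomial: p(s) = s^3 + 2s^2 + s = s(s + 1)^2.
s = -1 has algebraic multiplicity 2; rank(T + 1I) = 2, so geometric multiplicity = 1.
Geometric multiplicity < algebraic multiplicity, so T is not diagonalizable.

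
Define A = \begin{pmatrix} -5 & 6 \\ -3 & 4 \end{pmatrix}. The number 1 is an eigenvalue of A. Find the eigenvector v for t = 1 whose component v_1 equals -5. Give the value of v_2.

A − 1I = [[-6, 6], [-3, 3]].
Solving (A − 1I)v = 0 gives the eigenspace spanned by (-5, -5).
With v_1 = -5, v = (-5, -5), so v_2 = -5.

-5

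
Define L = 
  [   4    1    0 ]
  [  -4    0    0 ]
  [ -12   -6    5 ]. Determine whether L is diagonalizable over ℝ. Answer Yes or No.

Characteristic polynomial: p(s) = s^3 - 9s^2 + 24s - 20 = (s - 5)(s - 2)^2.
s = 2 has algebraic multiplicity 2; rank(L − 2I) = 2, so geometric multiplicity = 1.
Geometric multiplicity < algebraic multiplicity, so L is not diagonalizable.

No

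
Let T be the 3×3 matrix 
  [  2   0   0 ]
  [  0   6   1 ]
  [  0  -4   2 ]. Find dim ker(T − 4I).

T − 4I = [[-2, 0, 0], [0, 2, 1], [0, -4, -2]].
This matrix has rank 2, so its null space has dimension 3 − 2 = 1.

1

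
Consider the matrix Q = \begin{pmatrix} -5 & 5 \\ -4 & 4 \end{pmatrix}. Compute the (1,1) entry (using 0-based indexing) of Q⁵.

4

Characteristic polynomial: λ^2 + λ = λ(λ + 1), so the eigenvalues are -1, 0.
λ=-1: eigenvector (5, 4).
λ=0: eigenvector (1, 1).
P = [[5, 1], [4, 1]], D = diag(-1, 0), P⁻¹ = [[1, -1], [-4, 5]].
Q⁵ = P·diag(-1, 0)·P⁻¹ = [[-5, 5], [-4, 4]].
The requested entry is 4.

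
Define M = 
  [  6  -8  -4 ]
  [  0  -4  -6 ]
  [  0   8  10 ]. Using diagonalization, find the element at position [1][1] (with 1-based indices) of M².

Characteristic polynomial: μ^3 - 12μ^2 + 44μ - 48 = (μ - 6)(μ - 4)(μ - 2), so the eigenvalues are 2, 4, 6.
μ=6: eigenvector (1, 0, 0).
μ=2: eigenvector (1, 1, -1).
μ=4: eigenvector (-4, -3, 4).
P = [[1, 1, -4], [0, 1, -3], [0, -1, 4]], D = diag(6, 2, 4), P⁻¹ = [[1, 0, 1], [0, 4, 3], [0, 1, 1]].
M² = P·diag(36, 4, 16)·P⁻¹ = [[36, -48, -16], [0, -32, -36], [0, 48, 52]].
The requested entry is 36.

36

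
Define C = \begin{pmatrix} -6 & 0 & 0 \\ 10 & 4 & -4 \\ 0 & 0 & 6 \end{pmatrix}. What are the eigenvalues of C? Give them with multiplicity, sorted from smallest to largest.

-6, 4, 6

Characteristic polynomial: p(r) = r^3 - 4r^2 - 36r + 144 = (r - 6)(r - 4)(r + 6).
Roots (with multiplicity): -6, 4, 6.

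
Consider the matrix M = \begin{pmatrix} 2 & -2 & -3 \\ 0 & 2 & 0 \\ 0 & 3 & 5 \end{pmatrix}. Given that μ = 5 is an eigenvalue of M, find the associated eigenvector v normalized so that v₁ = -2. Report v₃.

2

M − 5I = [[-3, -2, -3], [0, -3, 0], [0, 3, 0]].
Solving (M − 5I)v = 0 gives the eigenspace spanned by (-2, 0, 2).
With v₁ = -2, v = (-2, 0, 2), so v₃ = 2.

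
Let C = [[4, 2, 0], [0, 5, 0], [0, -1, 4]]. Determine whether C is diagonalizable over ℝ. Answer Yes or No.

Characteristic polynomial: p(t) = t^3 - 13t^2 + 56t - 80 = (t - 5)(t - 4)^2.
t = 4 has algebraic multiplicity 2; rank(C − 4I) = 1, so geometric multiplicity = 2.
Every eigenvalue has geometric = algebraic multiplicity, so C is diagonalizable.

Yes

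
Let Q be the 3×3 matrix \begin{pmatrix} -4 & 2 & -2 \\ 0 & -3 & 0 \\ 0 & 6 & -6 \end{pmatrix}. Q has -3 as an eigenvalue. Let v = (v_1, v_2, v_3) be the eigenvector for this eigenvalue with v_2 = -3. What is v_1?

Q + 3I = [[-1, 2, -2], [0, 0, 0], [0, 6, -3]].
Solving (Q + 3I)v = 0 gives the eigenspace spanned by (6, -3, -6).
With v_2 = -3, v = (6, -3, -6), so v_1 = 6.

6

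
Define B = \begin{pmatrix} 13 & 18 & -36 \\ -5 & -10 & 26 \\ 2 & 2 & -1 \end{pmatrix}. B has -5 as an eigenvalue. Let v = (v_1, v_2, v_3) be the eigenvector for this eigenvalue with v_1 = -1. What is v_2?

B + 5I = [[18, 18, -36], [-5, -5, 26], [2, 2, 4]].
Solving (B + 5I)v = 0 gives the eigenspace spanned by (-1, 1, 0).
With v_1 = -1, v = (-1, 1, 0), so v_2 = 1.

1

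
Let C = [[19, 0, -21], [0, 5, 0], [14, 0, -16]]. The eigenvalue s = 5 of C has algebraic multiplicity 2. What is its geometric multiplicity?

2

C − 5I = [[14, 0, -21], [0, 0, 0], [14, 0, -21]].
This matrix has rank 1, so its null space has dimension 3 − 1 = 2.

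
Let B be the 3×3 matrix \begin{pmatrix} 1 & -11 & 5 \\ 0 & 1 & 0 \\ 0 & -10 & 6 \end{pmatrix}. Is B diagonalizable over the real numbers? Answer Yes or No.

No

Characteristic polynomial: p(μ) = μ^3 - 8μ^2 + 13μ - 6 = (μ - 6)(μ - 1)^2.
μ = 1 has algebraic multiplicity 2; rank(B − 1I) = 2, so geometric multiplicity = 1.
Geometric multiplicity < algebraic multiplicity, so B is not diagonalizable.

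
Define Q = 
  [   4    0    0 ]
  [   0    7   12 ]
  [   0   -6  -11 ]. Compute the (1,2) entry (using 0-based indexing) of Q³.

252

Characteristic polynomial: r^3 - 21r + 20 = (r - 4)(r - 1)(r + 5), so the eigenvalues are -5, 1, 4.
r=4: eigenvector (1, 0, 0).
r=1: eigenvector (0, 2, -1).
r=-5: eigenvector (0, 1, -1).
P = [[1, 0, 0], [0, 2, 1], [0, -1, -1]], D = diag(4, 1, -5), P⁻¹ = [[1, 0, 0], [0, 1, 1], [0, -1, -2]].
Q³ = P·diag(64, 1, -125)·P⁻¹ = [[64, 0, 0], [0, 127, 252], [0, -126, -251]].
The requested entry is 252.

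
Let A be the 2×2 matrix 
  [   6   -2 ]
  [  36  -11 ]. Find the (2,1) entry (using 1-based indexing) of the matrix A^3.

684

Characteristic polynomial: s^2 + 5s + 6 = (s + 2)(s + 3), so the eigenvalues are -3, -2.
s=-2: eigenvector (1, 4).
s=-3: eigenvector (2, 9).
P = [[1, 2], [4, 9]], D = diag(-2, -3), P⁻¹ = [[9, -2], [-4, 1]].
A³ = P·diag(-8, -27)·P⁻¹ = [[144, -38], [684, -179]].
The requested entry is 684.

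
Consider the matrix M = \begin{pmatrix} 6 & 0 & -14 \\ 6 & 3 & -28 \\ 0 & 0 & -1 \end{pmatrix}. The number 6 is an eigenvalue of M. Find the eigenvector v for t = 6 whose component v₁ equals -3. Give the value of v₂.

-6

M − 6I = [[0, 0, -14], [6, -3, -28], [0, 0, -7]].
Solving (M − 6I)v = 0 gives the eigenspace spanned by (-3, -6, 0).
With v₁ = -3, v = (-3, -6, 0), so v₂ = -6.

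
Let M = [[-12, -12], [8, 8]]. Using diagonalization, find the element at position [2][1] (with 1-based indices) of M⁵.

2048

Characteristic polynomial: t^2 + 4t = t(t + 4), so the eigenvalues are -4, 0.
t=-4: eigenvector (3, -2).
t=0: eigenvector (-1, 1).
P = [[3, -1], [-2, 1]], D = diag(-4, 0), P⁻¹ = [[1, 1], [2, 3]].
M⁵ = P·diag(-1024, 0)·P⁻¹ = [[-3072, -3072], [2048, 2048]].
The requested entry is 2048.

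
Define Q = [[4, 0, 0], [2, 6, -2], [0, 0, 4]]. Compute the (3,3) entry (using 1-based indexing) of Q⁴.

256

Characteristic polynomial: s^3 - 14s^2 + 64s - 96 = (s - 6)(s - 4)^2, so the eigenvalues are 4, 4, 6.
s=4: eigenvector (1, 0, 1).
s=6: eigenvector (0, 1, 0).
s=4: eigenvector (0, 1, 1).
P = [[1, 0, 0], [0, 1, 1], [1, 0, 1]], D = diag(4, 6, 4), P⁻¹ = [[1, 0, 0], [1, 1, -1], [-1, 0, 1]].
Q⁴ = P·diag(256, 1296, 256)·P⁻¹ = [[256, 0, 0], [1040, 1296, -1040], [0, 0, 256]].
The requested entry is 256.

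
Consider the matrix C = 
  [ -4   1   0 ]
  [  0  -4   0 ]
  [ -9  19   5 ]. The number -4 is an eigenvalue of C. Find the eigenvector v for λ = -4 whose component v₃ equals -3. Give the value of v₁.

-3

C + 4I = [[0, 1, 0], [0, 0, 0], [-9, 19, 9]].
Solving (C + 4I)v = 0 gives the eigenspace spanned by (-3, 0, -3).
With v₃ = -3, v = (-3, 0, -3), so v₁ = -3.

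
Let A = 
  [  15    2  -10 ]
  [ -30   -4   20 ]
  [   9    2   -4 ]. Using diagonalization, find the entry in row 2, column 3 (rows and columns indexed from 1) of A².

140

Characteristic polynomial: s^3 - 7s^2 + 6s = s(s - 6)(s - 1), so the eigenvalues are 0, 1, 6.
s=6: eigenvector (2, -4, 1).
s=0: eigenvector (-2, 5, -2).
s=1: eigenvector (1, -2, 1).
P = [[2, -2, 1], [-4, 5, -2], [1, -2, 1]], D = diag(6, 0, 1), P⁻¹ = [[1, 0, -1], [2, 1, 0], [3, 2, 2]].
A² = P·diag(36, 0, 1)·P⁻¹ = [[75, 2, -70], [-150, -4, 140], [39, 2, -34]].
The requested entry is 140.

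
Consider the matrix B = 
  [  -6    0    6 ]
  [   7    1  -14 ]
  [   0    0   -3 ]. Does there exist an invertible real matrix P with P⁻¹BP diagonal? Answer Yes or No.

Characteristic polynomial: p(s) = s^3 + 8s^2 + 9s - 18 = (s - 1)(s + 3)(s + 6).
All 3 eigenvalues are distinct, so B is diagonalizable.

Yes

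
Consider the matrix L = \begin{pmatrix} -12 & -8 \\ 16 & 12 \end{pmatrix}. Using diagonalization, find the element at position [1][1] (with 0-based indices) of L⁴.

256

Characteristic polynomial: s^2 - 16 = (s - 4)(s + 4), so the eigenvalues are -4, 4.
s=4: eigenvector (-1, 2).
s=-4: eigenvector (1, -1).
P = [[-1, 1], [2, -1]], D = diag(4, -4), P⁻¹ = [[1, 1], [2, 1]].
L⁴ = P·diag(256, 256)·P⁻¹ = [[256, 0], [0, 256]].
The requested entry is 256.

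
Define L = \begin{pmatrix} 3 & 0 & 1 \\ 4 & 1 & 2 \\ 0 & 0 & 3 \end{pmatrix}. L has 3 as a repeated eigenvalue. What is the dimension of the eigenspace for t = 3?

1

L − 3I = [[0, 0, 1], [4, -2, 2], [0, 0, 0]].
This matrix has rank 2, so its null space has dimension 3 − 2 = 1.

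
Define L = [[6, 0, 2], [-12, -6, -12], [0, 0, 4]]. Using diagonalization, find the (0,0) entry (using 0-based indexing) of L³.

Characteristic polynomial: s^3 - 4s^2 - 36s + 144 = (s - 6)(s - 4)(s + 6), so the eigenvalues are -6, 4, 6.
s=6: eigenvector (1, -1, 0).
s=-6: eigenvector (0, 1, 0).
s=4: eigenvector (-1, 0, 1).
P = [[1, 0, -1], [-1, 1, 0], [0, 0, 1]], D = diag(6, -6, 4), P⁻¹ = [[1, 0, 1], [1, 1, 1], [0, 0, 1]].
L³ = P·diag(216, -216, 64)·P⁻¹ = [[216, 0, 152], [-432, -216, -432], [0, 0, 64]].
The requested entry is 216.

216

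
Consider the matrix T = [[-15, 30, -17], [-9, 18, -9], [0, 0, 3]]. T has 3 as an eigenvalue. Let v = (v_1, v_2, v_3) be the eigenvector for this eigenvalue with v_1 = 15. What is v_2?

T − 3I = [[-18, 30, -17], [-9, 15, -9], [0, 0, 0]].
Solving (T − 3I)v = 0 gives the eigenspace spanned by (15, 9, 0).
With v_1 = 15, v = (15, 9, 0), so v_2 = 9.

9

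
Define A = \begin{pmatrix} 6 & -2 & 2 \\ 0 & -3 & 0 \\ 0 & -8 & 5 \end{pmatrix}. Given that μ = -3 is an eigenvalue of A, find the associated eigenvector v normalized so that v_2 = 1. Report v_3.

1

A + 3I = [[9, -2, 2], [0, 0, 0], [0, -8, 8]].
Solving (A + 3I)v = 0 gives the eigenspace spanned by (0, 1, 1).
With v_2 = 1, v = (0, 1, 1), so v_3 = 1.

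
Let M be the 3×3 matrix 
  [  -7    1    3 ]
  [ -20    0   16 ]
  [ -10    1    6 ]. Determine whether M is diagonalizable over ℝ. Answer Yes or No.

Characteristic polynomial: p(t) = t^3 + t^2 - 8t - 12 = (t - 3)(t + 2)^2.
t = -2 has algebraic multiplicity 2; rank(M + 2I) = 2, so geometric multiplicity = 1.
Geometric multiplicity < algebraic multiplicity, so M is not diagonalizable.

No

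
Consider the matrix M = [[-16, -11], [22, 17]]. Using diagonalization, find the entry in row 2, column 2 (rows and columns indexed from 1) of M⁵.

18677

Characteristic polynomial: μ^2 - μ - 30 = (μ - 6)(μ + 5), so the eigenvalues are -5, 6.
μ=-5: eigenvector (-1, 1).
μ=6: eigenvector (-1, 2).
P = [[-1, -1], [1, 2]], D = diag(-5, 6), P⁻¹ = [[-2, -1], [1, 1]].
M⁵ = P·diag(-3125, 7776)·P⁻¹ = [[-14026, -10901], [21802, 18677]].
The requested entry is 18677.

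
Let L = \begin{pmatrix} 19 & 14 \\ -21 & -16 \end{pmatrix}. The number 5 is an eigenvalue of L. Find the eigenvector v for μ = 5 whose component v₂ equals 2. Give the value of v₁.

L − 5I = [[14, 14], [-21, -21]].
Solving (L − 5I)v = 0 gives the eigenspace spanned by (-2, 2).
With v₂ = 2, v = (-2, 2), so v₁ = -2.

-2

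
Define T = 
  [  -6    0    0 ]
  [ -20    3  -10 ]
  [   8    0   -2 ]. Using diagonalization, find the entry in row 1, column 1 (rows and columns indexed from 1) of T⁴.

1296

Characteristic polynomial: λ^3 + 5λ^2 - 12λ - 36 = (λ - 3)(λ + 2)(λ + 6), so the eigenvalues are -6, -2, 3.
λ=-6: eigenvector (1, 0, -2).
λ=3: eigenvector (0, 1, 0).
λ=-2: eigenvector (0, 2, 1).
P = [[1, 0, 0], [0, 1, 2], [-2, 0, 1]], D = diag(-6, 3, -2), P⁻¹ = [[1, 0, 0], [-4, 1, -2], [2, 0, 1]].
T⁴ = P·diag(1296, 81, 16)·P⁻¹ = [[1296, 0, 0], [-260, 81, -130], [-2560, 0, 16]].
The requested entry is 1296.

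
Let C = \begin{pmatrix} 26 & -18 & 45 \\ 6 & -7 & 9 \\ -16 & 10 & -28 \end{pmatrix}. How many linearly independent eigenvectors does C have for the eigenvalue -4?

1

C + 4I = [[30, -18, 45], [6, -3, 9], [-16, 10, -24]].
This matrix has rank 2, so its null space has dimension 3 − 2 = 1.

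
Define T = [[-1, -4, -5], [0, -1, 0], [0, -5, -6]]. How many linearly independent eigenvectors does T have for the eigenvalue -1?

1

T + 1I = [[0, -4, -5], [0, 0, 0], [0, -5, -5]].
This matrix has rank 2, so its null space has dimension 3 − 2 = 1.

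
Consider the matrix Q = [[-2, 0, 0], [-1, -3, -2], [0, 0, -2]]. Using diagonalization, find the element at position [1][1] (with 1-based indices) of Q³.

Characteristic polynomial: r^3 + 7r^2 + 16r + 12 = (r + 2)^2(r + 3), so the eigenvalues are -3, -2, -2.
r=-2: eigenvector (1, 1, -1).
r=-3: eigenvector (0, 1, 0).
r=-2: eigenvector (-1, -3, 2).
P = [[1, 0, -1], [1, 1, -3], [-1, 0, 2]], D = diag(-2, -3, -2), P⁻¹ = [[2, 0, 1], [1, 1, 2], [1, 0, 1]].
Q³ = P·diag(-8, -27, -8)·P⁻¹ = [[-8, 0, 0], [-19, -27, -38], [0, 0, -8]].
The requested entry is -8.

-8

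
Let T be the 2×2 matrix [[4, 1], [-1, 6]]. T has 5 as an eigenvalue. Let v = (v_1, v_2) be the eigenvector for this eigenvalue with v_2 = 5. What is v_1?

T − 5I = [[-1, 1], [-1, 1]].
Solving (T − 5I)v = 0 gives the eigenspace spanned by (5, 5).
With v_2 = 5, v = (5, 5), so v_1 = 5.

5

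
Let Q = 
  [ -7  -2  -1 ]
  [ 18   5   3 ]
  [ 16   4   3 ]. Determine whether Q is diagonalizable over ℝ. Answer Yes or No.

No

Characteristic polynomial: p(r) = r^3 - r^2 - r + 1 = (r - 1)^2(r + 1).
r = 1 has algebraic multiplicity 2; rank(Q − 1I) = 2, so geometric multiplicity = 1.
Geometric multiplicity < algebraic multiplicity, so Q is not diagonalizable.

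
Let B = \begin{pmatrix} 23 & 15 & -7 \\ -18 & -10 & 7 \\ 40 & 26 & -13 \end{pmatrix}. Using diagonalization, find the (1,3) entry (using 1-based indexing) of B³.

-217

Characteristic polynomial: μ^3 - 31μ + 30 = (μ - 5)(μ - 1)(μ + 6), so the eigenvalues are -6, 1, 5.
μ=5: eigenvector (2, -1, 3).
μ=-6: eigenvector (1, -1, 2).
μ=1: eigenvector (-1, 1, -1).
P = [[2, 1, -1], [-1, -1, 1], [3, 2, -1]], D = diag(5, -6, 1), P⁻¹ = [[1, 1, 0], [-2, -1, 1], [-1, 1, 1]].
B³ = P·diag(125, -216, 1)·P⁻¹ = [[683, 465, -217], [-558, -340, 217], [1240, 806, -433]].
The requested entry is -217.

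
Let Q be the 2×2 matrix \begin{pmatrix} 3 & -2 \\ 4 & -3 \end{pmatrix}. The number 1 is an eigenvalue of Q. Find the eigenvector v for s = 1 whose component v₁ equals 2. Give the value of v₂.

Q − 1I = [[2, -2], [4, -4]].
Solving (Q − 1I)v = 0 gives the eigenspace spanned by (2, 2).
With v₁ = 2, v = (2, 2), so v₂ = 2.

2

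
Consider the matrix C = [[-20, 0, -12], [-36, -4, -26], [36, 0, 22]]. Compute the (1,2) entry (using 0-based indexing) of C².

-36

Characteristic polynomial: t^3 + 2t^2 - 16t - 32 = (t - 4)(t + 2)(t + 4), so the eigenvalues are -4, -2, 4.
t=4: eigenvector (1, 2, -2).
t=-2: eigenvector (2, 3, -3).
t=-4: eigenvector (0, 1, 0).
P = [[1, 2, 0], [2, 3, 1], [-2, -3, 0]], D = diag(4, -2, -4), P⁻¹ = [[-3, 0, -2], [2, 0, 1], [0, 1, 1]].
C² = P·diag(16, 4, 16)·P⁻¹ = [[-32, 0, -24], [-72, 16, -36], [72, 0, 52]].
The requested entry is -36.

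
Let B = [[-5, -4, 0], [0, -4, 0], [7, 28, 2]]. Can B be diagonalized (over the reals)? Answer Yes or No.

Yes

Characteristic polynomial: p(s) = s^3 + 7s^2 + 2s - 40 = (s - 2)(s + 4)(s + 5).
All 3 eigenvalues are distinct, so B is diagonalizable.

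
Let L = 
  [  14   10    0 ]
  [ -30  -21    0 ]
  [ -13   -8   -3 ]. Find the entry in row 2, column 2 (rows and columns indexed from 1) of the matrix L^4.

Characteristic polynomial: t^3 + 10t^2 + 27t + 18 = (t + 1)(t + 3)(t + 6), so the eigenvalues are -6, -3, -1.
t=-6: eigenvector (1, -2, -1).
t=-1: eigenvector (2, -3, -1).
t=-3: eigenvector (0, 0, 1).
P = [[1, 2, 0], [-2, -3, 0], [-1, -1, 1]], D = diag(-6, -1, -3), P⁻¹ = [[-3, -2, 0], [2, 1, 0], [-1, -1, 1]].
L⁴ = P·diag(1296, 1, 81)·P⁻¹ = [[-3884, -2590, 0], [7770, 5181, 0], [3805, 2510, 81]].
The requested entry is 5181.

5181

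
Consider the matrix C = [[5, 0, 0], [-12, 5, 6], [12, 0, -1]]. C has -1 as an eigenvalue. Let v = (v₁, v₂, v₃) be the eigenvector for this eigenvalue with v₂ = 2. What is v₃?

-2

C + 1I = [[6, 0, 0], [-12, 6, 6], [12, 0, 0]].
Solving (C + 1I)v = 0 gives the eigenspace spanned by (0, 2, -2).
With v₂ = 2, v = (0, 2, -2), so v₃ = -2.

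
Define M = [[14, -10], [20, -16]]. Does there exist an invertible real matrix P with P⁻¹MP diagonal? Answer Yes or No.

Characteristic polynomial: p(r) = r^2 + 2r - 24 = (r - 4)(r + 6).
All 2 eigenvalues are distinct, so M is diagonalizable.

Yes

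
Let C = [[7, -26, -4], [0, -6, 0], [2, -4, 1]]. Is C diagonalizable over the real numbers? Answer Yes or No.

Yes

Characteristic polynomial: p(λ) = λ^3 - 2λ^2 - 33λ + 90 = (λ - 5)(λ - 3)(λ + 6).
All 3 eigenvalues are distinct, so C is diagonalizable.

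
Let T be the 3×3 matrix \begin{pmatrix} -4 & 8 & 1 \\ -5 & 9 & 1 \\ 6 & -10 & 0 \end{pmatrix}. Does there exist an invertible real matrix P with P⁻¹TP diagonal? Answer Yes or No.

Characteristic polynomial: p(λ) = λ^3 - 5λ^2 + 8λ - 4 = (λ - 2)^2(λ - 1).
λ = 2 has algebraic multiplicity 2; rank(T − 2I) = 2, so geometric multiplicity = 1.
Geometric multiplicity < algebraic multiplicity, so T is not diagonalizable.

No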